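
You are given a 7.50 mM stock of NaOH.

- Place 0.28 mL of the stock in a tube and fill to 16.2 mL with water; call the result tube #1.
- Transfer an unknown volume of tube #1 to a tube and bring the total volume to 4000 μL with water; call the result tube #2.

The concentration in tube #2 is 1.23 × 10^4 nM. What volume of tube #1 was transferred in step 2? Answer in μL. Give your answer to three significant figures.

Step 1: 0.28 mL brought to 16.2 mL → factor 16.2/0.28 = 57.857
Step 2: v brought to 4000 μL → factor = 4000 μL/v
Product of known-step factors = 57.857
Overall factor = 7.50 mM / (1.23 × 10^4 nM) = 609.76
Step-2 factor = 609.76 / 57.857 = 10.539
v = 4000 μL / 10.539 = 380 μL

380 μL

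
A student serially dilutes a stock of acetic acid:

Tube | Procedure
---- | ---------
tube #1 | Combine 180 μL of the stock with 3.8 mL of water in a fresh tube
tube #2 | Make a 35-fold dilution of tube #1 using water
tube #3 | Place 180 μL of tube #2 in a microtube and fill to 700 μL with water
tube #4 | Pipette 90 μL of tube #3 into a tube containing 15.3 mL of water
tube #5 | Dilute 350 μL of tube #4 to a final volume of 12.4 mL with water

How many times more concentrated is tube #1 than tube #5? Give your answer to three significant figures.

Step 1: 180 μL + 3.8 mL = 3980 μL total → factor 3980/180 = 22.111
Step 2: 35-fold → factor 35
Step 3: 180 μL brought to 700 μL → factor 700/180 = 3.8889
Step 4: 90 μL + 15.3 mL = 15390 μL total → factor 15390/90 = 171
Step 5: 350 μL brought to 12.4 mL → factor 12400/350 = 35.429
Dilution factor to tube #1 = 22.111; to tube #5 = 1.8233 × 10^7
[tube #1]/[tube #5] = (factor to tube #5)/(factor to tube #1) = 1.8233 × 10^7/22.111 = 8.25 × 10^5

8.25 × 10^5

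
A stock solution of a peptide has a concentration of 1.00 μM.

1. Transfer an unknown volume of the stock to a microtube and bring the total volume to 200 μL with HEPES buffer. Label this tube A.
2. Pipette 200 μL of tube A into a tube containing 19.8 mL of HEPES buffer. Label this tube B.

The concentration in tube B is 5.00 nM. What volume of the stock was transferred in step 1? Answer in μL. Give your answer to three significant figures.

100 μL

Step 1: v brought to 200 μL → factor = 200 μL/v
Step 2: 200 μL + 19.8 mL = 20000 μL total → factor 20000/200 = 100
Product of known-step factors = 100
Overall factor = 1.00 μM / (5.00 nM) = 200
Step-1 factor = 200 / 100 = 2
v = 200 μL / 2 = 100 μL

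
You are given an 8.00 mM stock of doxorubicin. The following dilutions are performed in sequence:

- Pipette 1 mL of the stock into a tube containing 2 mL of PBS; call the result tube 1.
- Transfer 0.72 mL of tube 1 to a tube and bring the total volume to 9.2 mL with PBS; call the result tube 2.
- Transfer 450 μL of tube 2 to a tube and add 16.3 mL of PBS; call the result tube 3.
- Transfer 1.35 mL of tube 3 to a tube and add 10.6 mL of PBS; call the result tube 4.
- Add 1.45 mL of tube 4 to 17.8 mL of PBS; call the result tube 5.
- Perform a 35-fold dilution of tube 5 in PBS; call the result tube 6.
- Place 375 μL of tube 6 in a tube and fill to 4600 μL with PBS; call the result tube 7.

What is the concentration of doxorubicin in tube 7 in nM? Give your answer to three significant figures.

Step 1: 1 mL + 2 mL = 3 mL total → factor 3/1 = 3
Step 2: 0.72 mL brought to 9.2 mL → factor 9.2/0.72 = 12.778
Step 3: 450 μL + 16.3 mL = 16750 μL total → factor 16750/450 = 37.222
Step 4: 1.35 mL + 10.6 mL = 11.95 mL total → factor 11.95/1.35 = 8.8519
Step 5: 1.45 mL + 17.8 mL = 19.25 mL total → factor 19.25/1.45 = 13.276
Step 6: 35-fold → factor 35
Step 7: 375 μL brought to 4600 μL → factor 4600/375 = 12.267
Overall dilution factor = 3 × 12.778 × 37.222 × 8.8519 × 13.276 × 35 × 12.267 = 7.199 × 10^7
Final = 8.00 mM / 7.199 × 10^7 = 1.111 × 10^-7 mM = 0.111 nM

0.111 nM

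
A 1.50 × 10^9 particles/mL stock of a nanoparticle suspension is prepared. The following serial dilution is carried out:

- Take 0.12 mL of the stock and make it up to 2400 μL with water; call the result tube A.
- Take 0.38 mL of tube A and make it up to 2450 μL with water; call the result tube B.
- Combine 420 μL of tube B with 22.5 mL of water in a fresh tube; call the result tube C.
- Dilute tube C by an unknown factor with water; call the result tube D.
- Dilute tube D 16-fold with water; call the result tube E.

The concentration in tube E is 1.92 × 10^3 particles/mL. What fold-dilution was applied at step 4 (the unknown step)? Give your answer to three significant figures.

6.94-fold

Step 1: 0.12 mL brought to 2400 μL → factor 2.4/0.12 = 20
Step 2: 0.38 mL brought to 2450 μL → factor 2.45/0.38 = 6.4474
Step 3: 420 μL + 22.5 mL = 22920 μL total → factor 22920/420 = 54.571
Step 4: unknown factor x
Step 5: 16-fold → factor 16
Product of known-step factors = 1.1259 × 10^5
Overall factor = 1.50 × 10^9 particles/mL / (1.92 × 10^3 particles/mL) = 7.8125 × 10^5
x = 7.8125 × 10^5 / 1.1259 × 10^5 = 6.94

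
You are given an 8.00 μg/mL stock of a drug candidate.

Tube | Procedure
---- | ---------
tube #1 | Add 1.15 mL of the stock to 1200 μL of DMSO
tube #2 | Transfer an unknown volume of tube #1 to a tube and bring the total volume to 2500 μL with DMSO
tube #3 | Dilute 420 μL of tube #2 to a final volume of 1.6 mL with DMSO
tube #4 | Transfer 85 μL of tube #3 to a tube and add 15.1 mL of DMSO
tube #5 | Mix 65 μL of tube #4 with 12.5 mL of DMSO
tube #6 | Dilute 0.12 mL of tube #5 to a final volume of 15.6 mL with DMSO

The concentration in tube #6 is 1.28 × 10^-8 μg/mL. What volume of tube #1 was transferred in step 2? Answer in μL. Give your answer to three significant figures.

140 μL

Step 1: 1.15 mL + 1200 μL = 2.35 mL total → factor 2.35/1.15 = 2.0435
Step 2: v brought to 2500 μL → factor = 2500 μL/v
Step 3: 420 μL brought to 1.6 mL → factor 1600/420 = 3.8095
Step 4: 85 μL + 15.1 mL = 15185 μL total → factor 15185/85 = 178.65
Step 5: 65 μL + 12.5 mL = 12565 μL total → factor 12565/65 = 193.31
Step 6: 0.12 mL brought to 15.6 mL → factor 15.6/0.12 = 130
Product of known-step factors = 3.4949 × 10^7
Overall factor = 8.00 μg/mL / (1.28 × 10^-8 μg/mL) = 6.25 × 10^8
Step-2 factor = 6.25 × 10^8 / 3.4949 × 10^7 = 17.883
v = 2500 μL / 17.883 = 140 μL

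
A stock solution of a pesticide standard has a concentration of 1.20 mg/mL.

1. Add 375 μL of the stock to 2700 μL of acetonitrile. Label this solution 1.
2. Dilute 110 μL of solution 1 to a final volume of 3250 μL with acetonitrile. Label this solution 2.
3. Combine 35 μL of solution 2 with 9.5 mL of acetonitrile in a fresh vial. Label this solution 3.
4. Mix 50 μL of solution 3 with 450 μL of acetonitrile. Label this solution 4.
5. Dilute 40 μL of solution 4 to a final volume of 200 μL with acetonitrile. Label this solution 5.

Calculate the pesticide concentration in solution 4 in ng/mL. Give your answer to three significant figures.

Step 1: 375 μL + 2700 μL = 3075 μL total → factor 3075/375 = 8.2
Step 2: 110 μL brought to 3250 μL → factor 3250/110 = 29.545
Step 3: 35 μL + 9.5 mL = 9535 μL total → factor 9535/35 = 272.43
Step 4: 50 μL + 450 μL = 500 μL total → factor 500/50 = 10
Dilution factor through solution 4 = 8.2 × 29.545 × 272.43 × 10 = 6.6002 × 10^5
[solution 4] = 1.20 mg/mL / 6.6002 × 10^5 = 1.818 × 10^-6 mg/mL = 1.82 ng/mL

1.82 ng/mL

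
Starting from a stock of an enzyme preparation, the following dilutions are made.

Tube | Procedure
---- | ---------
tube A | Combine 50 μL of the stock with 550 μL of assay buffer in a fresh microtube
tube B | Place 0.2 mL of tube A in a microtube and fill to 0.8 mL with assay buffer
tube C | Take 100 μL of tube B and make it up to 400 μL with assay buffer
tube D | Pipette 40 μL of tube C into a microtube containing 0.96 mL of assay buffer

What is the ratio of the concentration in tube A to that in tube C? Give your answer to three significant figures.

Step 1: 50 μL + 550 μL = 600 μL total → factor 600/50 = 12
Step 2: 0.2 mL brought to 0.8 mL → factor 0.8/0.2 = 4
Step 3: 100 μL brought to 400 μL → factor 400/100 = 4
Dilution factor to tube A = 12; to tube C = 192
[tube A]/[tube C] = (factor to tube C)/(factor to tube A) = 192/12 = 16.0

16.0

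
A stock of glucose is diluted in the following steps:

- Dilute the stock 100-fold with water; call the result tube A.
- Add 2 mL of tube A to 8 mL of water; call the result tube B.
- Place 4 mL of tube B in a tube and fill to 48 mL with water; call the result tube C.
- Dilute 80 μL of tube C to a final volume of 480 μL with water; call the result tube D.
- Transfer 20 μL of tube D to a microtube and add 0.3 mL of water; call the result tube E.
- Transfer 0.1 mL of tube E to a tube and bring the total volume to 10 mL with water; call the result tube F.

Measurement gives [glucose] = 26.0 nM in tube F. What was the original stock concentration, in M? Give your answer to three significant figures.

1.50 M

Step 1: 100-fold → factor 100
Step 2: 2 mL + 8 mL = 10 mL total → factor 10/2 = 5
Step 3: 4 mL brought to 48 mL → factor 48/4 = 12
Step 4: 80 μL brought to 480 μL → factor 480/80 = 6
Step 5: 20 μL + 0.3 mL = 320 μL total → factor 320/20 = 16
Step 6: 0.1 mL brought to 10 mL → factor 10/0.1 = 100
Overall dilution factor = 100 × 5 × 12 × 6 × 16 × 100 = 5.76 × 10^7
Stock = 26.0 nM × 5.76 × 10^7 = 1.498 × 10^9 nM = 1.50 M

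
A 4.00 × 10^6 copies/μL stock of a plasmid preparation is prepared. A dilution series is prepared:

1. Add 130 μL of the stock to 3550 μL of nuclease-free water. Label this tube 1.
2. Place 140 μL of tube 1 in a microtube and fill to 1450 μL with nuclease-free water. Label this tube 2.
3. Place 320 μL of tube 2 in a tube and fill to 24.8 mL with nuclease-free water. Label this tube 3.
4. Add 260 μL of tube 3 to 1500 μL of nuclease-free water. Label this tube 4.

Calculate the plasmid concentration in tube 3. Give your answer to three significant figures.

176 copies/μL

Step 1: 130 μL + 3550 μL = 3680 μL total → factor 3680/130 = 28.308
Step 2: 140 μL brought to 1450 μL → factor 1450/140 = 10.357
Step 3: 320 μL brought to 24.8 mL → factor 24800/320 = 77.5
Dilution factor through tube 3 = 28.308 × 10.357 × 77.5 = 22722
[tube 3] = 4.00 × 10^6 copies/μL / 22722 = 176 copies/μL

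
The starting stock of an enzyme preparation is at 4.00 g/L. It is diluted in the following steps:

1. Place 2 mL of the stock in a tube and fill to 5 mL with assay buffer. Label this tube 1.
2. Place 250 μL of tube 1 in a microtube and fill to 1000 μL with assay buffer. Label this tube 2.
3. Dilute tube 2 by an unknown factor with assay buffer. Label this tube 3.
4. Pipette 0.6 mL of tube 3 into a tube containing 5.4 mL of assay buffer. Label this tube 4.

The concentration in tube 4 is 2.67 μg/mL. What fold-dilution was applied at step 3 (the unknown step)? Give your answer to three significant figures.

15.0-fold

Step 1: 2 mL brought to 5 mL → factor 5/2 = 2.5
Step 2: 250 μL brought to 1000 μL → factor 1000/250 = 4
Step 3: unknown factor x
Step 4: 0.6 mL + 5.4 mL = 6 mL total → factor 6/0.6 = 10
Product of known-step factors = 100
Overall factor = 4.00 g/L / (2.67 μg/mL) = 1498.1
x = 1498.1 / 100 = 15.0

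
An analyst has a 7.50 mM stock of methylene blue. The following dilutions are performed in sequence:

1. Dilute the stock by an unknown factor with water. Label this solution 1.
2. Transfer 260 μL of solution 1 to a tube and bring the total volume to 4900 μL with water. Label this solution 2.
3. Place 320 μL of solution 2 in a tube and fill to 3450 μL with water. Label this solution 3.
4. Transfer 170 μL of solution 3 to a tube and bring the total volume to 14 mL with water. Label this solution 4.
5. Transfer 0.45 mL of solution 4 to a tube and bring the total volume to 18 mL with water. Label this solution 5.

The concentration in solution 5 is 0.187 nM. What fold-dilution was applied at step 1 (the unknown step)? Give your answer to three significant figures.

59.9-fold

Step 1: unknown factor x
Step 2: 260 μL brought to 4900 μL → factor 4900/260 = 18.846
Step 3: 320 μL brought to 3450 μL → factor 3450/320 = 10.781
Step 4: 170 μL brought to 14 mL → factor 14000/170 = 82.353
Step 5: 0.45 mL brought to 18 mL → factor 18/0.45 = 40
Product of known-step factors = 6.6932 × 10^5
Overall factor = 7.50 mM / (0.187 nM) = 4.0107 × 10^7
x = 4.0107 × 10^7 / 6.6932 × 10^5 = 59.9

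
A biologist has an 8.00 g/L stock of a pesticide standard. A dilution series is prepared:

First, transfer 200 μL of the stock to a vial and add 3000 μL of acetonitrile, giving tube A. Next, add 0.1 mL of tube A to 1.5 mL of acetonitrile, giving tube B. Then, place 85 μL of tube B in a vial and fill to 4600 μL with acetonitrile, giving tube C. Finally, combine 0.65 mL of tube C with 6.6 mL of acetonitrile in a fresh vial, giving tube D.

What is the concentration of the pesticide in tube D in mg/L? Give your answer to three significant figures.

0.0518 mg/L

Step 1: 200 μL + 3000 μL = 3200 μL total → factor 3200/200 = 16
Step 2: 0.1 mL + 1.5 mL = 1.6 mL total → factor 1.6/0.1 = 16
Step 3: 85 μL brought to 4600 μL → factor 4600/85 = 54.118
Step 4: 0.65 mL + 6.6 mL = 7.25 mL total → factor 7.25/0.65 = 11.154
Overall dilution factor = 16 × 16 × 54.118 × 11.154 = 1.5453 × 10^5
Final = 8.00 g/L / 1.5453 × 10^5 = 5.177 × 10^-5 g/L = 0.0518 mg/L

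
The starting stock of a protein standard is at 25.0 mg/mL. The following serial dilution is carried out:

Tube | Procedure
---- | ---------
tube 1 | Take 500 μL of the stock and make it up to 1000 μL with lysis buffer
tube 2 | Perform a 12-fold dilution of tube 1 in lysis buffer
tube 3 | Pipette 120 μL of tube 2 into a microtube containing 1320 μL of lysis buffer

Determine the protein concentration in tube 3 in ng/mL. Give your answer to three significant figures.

8.68 × 10^4 ng/mL

Step 1: 500 μL brought to 1000 μL → factor 1000/500 = 2
Step 2: 12-fold → factor 12
Step 3: 120 μL + 1320 μL = 1440 μL total → factor 1440/120 = 12
Overall dilution factor = 2 × 12 × 12 = 288
Final = 25.0 mg/mL / 288 = 0.08681 mg/mL = 8.68 × 10^4 ng/mL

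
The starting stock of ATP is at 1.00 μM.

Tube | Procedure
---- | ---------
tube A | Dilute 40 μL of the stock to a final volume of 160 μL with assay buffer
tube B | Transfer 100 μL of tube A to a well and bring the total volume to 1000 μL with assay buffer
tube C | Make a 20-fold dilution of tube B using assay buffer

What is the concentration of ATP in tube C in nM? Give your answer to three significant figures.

1.25 nM

Step 1: 40 μL brought to 160 μL → factor 160/40 = 4
Step 2: 100 μL brought to 1000 μL → factor 1000/100 = 10
Step 3: 20-fold → factor 20
Overall dilution factor = 4 × 10 × 20 = 800
Final = 1.00 μM / 800 = 0.001250 μM = 1.25 nM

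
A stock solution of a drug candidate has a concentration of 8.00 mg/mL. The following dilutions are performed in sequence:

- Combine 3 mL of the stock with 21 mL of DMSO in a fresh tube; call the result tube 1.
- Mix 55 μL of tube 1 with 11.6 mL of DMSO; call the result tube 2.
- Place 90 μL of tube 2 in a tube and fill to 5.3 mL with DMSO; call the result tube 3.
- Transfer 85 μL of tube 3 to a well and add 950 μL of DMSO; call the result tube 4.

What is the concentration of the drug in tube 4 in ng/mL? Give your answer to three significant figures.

6.58 ng/mL

Step 1: 3 mL + 21 mL = 24 mL total → factor 24/3 = 8
Step 2: 55 μL + 11.6 mL = 11655 μL total → factor 11655/55 = 211.91
Step 3: 90 μL brought to 5.3 mL → factor 5300/90 = 58.889
Step 4: 85 μL + 950 μL = 1035 μL total → factor 1035/85 = 12.176
Overall dilution factor = 8 × 211.91 × 58.889 × 12.176 = 1.2156 × 10^6
Final = 8.00 mg/mL / 1.2156 × 10^6 = 6.581 × 10^-6 mg/mL = 6.58 ng/mL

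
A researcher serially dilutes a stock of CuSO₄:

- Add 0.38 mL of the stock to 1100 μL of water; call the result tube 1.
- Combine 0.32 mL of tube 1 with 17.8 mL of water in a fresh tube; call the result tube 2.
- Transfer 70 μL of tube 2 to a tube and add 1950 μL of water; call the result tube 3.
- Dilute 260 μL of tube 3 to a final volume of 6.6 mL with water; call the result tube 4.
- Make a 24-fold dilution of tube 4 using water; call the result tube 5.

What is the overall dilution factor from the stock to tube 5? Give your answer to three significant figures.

Step 1: 0.38 mL + 1100 μL = 1.48 mL total → factor 1.48/0.38 = 3.8947
Step 2: 0.32 mL + 17.8 mL = 18.12 mL total → factor 18.12/0.32 = 56.625
Step 3: 70 μL + 1950 μL = 2020 μL total → factor 2020/70 = 28.857
Step 4: 260 μL brought to 6.6 mL → factor 6600/260 = 25.385
Step 5: 24-fold → factor 24
Overall dilution factor = 3.8947 × 56.625 × 28.857 × 25.385 × 24 = 3.8772 × 10^6

3.88 × 10^6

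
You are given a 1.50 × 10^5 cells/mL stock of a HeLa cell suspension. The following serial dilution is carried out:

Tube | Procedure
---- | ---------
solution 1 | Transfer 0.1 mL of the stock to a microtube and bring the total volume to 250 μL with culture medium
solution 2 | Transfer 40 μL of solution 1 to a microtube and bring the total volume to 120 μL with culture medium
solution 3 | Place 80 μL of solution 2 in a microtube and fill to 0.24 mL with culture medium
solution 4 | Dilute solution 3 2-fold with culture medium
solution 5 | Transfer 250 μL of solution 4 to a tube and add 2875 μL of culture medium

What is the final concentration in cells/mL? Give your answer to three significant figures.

Step 1: 0.1 mL brought to 250 μL → factor 0.25/0.1 = 2.5
Step 2: 40 μL brought to 120 μL → factor 120/40 = 3
Step 3: 80 μL brought to 0.24 mL → factor 240/80 = 3
Step 4: 2-fold → factor 2
Step 5: 250 μL + 2875 μL = 3125 μL total → factor 3125/250 = 12.5
Overall dilution factor = 2.5 × 3 × 3 × 2 × 12.5 = 562.5
Final = 1.50 × 10^5 cells/mL / 562.5 = 267 cells/mL

267 cells/mL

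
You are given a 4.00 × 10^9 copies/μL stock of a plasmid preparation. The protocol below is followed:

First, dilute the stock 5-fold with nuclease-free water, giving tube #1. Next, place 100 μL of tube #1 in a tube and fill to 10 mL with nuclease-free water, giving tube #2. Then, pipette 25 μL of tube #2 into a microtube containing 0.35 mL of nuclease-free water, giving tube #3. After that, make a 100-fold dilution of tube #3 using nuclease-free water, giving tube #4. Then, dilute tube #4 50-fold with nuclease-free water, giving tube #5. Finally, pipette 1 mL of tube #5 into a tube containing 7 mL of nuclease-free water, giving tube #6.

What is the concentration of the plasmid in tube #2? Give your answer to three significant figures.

Step 1: 5-fold → factor 5
Step 2: 100 μL brought to 10 mL → factor 10000/100 = 100
Dilution factor through tube #2 = 5 × 100 = 500
[tube #2] = 4.00 × 10^9 copies/μL / 500 = 8.00 × 10^6 copies/μL

8.00 × 10^6 copies/μL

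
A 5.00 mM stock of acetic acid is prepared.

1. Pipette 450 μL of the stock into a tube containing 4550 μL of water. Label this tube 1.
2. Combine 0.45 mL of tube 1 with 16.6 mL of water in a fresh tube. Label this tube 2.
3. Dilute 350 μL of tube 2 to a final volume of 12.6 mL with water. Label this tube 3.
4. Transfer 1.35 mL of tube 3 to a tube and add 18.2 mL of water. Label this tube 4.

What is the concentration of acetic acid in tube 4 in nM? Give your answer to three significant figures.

22.8 nM

Step 1: 450 μL + 4550 μL = 5000 μL total → factor 5000/450 = 11.111
Step 2: 0.45 mL + 16.6 mL = 17.05 mL total → factor 17.05/0.45 = 37.889
Step 3: 350 μL brought to 12.6 mL → factor 12600/350 = 36
Step 4: 1.35 mL + 18.2 mL = 19.55 mL total → factor 19.55/1.35 = 14.481
Overall dilution factor = 11.111 × 37.889 × 36 × 14.481 = 2.1947 × 10^5
Final = 5.00 mM / 2.1947 × 10^5 = 2.278 × 10^-5 mM = 22.8 nM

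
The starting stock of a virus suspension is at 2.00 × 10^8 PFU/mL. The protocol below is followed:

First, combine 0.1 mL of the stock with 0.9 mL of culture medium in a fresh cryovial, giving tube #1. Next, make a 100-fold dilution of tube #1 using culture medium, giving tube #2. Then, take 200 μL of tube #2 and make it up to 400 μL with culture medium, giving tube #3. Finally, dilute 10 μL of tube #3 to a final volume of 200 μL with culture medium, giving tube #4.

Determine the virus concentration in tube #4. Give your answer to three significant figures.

Step 1: 0.1 mL + 0.9 mL = 1 mL total → factor 1/0.1 = 10
Step 2: 100-fold → factor 100
Step 3: 200 μL brought to 400 μL → factor 400/200 = 2
Step 4: 10 μL brought to 200 μL → factor 200/10 = 20
Overall dilution factor = 10 × 100 × 2 × 20 = 40000
Final = 2.00 × 10^8 PFU/mL / 40000 = 5.00 × 10^3 PFU/mL

5.00 × 10^3 PFU/mL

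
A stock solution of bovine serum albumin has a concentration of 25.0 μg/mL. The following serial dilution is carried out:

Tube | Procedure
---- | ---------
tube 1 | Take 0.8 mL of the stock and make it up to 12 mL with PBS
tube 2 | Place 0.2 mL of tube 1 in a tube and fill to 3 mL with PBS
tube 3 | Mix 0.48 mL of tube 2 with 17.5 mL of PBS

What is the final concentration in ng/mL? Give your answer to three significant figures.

Step 1: 0.8 mL brought to 12 mL → factor 12/0.8 = 15
Step 2: 0.2 mL brought to 3 mL → factor 3/0.2 = 15
Step 3: 0.48 mL + 17.5 mL = 17.98 mL total → factor 17.98/0.48 = 37.458
Overall dilution factor = 15 × 15 × 37.458 = 8428.1
Final = 25.0 μg/mL / 8428.1 = 0.002966 μg/mL = 2.97 ng/mL

2.97 ng/mL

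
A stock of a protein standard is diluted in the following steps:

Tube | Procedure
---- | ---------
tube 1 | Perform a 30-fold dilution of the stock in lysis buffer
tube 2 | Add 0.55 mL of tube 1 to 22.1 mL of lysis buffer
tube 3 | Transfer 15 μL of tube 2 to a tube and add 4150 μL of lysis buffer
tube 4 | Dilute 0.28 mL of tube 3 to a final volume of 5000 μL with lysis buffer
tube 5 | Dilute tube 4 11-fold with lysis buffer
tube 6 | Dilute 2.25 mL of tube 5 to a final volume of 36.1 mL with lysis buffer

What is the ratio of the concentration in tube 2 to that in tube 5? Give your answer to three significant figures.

Step 1: 30-fold → factor 30
Step 2: 0.55 mL + 22.1 mL = 22.65 mL total → factor 22.65/0.55 = 41.182
Step 3: 15 μL + 4150 μL = 4165 μL total → factor 4165/15 = 277.67
Step 4: 0.28 mL brought to 5000 μL → factor 5/0.28 = 17.857
Step 5: 11-fold → factor 11
Dilution factor to tube 2 = 1235.5; to tube 5 = 6.7384 × 10^7
[tube 2]/[tube 5] = (factor to tube 5)/(factor to tube 2) = 6.7384 × 10^7/1235.5 = 5.45 × 10^4

5.45 × 10^4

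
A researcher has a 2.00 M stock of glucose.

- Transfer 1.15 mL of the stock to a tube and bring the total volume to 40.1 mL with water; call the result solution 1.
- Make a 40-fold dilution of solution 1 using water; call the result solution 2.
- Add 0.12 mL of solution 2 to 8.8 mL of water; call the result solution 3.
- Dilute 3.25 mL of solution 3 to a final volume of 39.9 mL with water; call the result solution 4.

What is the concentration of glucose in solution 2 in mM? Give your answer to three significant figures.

Step 1: 1.15 mL brought to 40.1 mL → factor 40.1/1.15 = 34.87
Step 2: 40-fold → factor 40
Dilution factor through solution 2 = 34.87 × 40 = 1394.8
[solution 2] = 2.00 M / 1394.8 = 0.001434 M = 1.43 mM

1.43 mM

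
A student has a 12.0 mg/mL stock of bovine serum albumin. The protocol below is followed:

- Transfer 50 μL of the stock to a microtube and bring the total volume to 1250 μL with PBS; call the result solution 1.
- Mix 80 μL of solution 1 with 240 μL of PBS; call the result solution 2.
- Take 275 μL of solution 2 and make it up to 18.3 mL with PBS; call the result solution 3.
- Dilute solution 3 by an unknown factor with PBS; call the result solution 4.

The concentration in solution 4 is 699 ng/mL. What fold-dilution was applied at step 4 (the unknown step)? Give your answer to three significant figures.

Step 1: 50 μL brought to 1250 μL → factor 1250/50 = 25
Step 2: 80 μL + 240 μL = 320 μL total → factor 320/80 = 4
Step 3: 275 μL brought to 18.3 mL → factor 18300/275 = 66.545
Step 4: unknown factor x
Product of known-step factors = 6654.5
Overall factor = 12.0 mg/mL / (699 ng/mL) = 17167
x = 17167 / 6654.5 = 2.58

2.58-fold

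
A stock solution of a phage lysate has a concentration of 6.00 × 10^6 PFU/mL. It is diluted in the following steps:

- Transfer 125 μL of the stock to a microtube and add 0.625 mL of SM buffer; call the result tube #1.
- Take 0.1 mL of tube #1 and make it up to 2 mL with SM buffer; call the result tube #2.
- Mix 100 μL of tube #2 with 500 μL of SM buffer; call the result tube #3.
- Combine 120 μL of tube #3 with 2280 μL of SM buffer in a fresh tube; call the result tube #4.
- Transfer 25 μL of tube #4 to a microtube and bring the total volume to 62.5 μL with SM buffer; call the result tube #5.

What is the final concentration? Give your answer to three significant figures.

167 PFU/mL

Step 1: 125 μL + 0.625 mL = 750 μL total → factor 750/125 = 6
Step 2: 0.1 mL brought to 2 mL → factor 2/0.1 = 20
Step 3: 100 μL + 500 μL = 600 μL total → factor 600/100 = 6
Step 4: 120 μL + 2280 μL = 2400 μL total → factor 2400/120 = 20
Step 5: 25 μL brought to 62.5 μL → factor 62.5/25 = 2.5
Overall dilution factor = 6 × 20 × 6 × 20 × 2.5 = 36000
Final = 6.00 × 10^6 PFU/mL / 36000 = 167 PFU/mL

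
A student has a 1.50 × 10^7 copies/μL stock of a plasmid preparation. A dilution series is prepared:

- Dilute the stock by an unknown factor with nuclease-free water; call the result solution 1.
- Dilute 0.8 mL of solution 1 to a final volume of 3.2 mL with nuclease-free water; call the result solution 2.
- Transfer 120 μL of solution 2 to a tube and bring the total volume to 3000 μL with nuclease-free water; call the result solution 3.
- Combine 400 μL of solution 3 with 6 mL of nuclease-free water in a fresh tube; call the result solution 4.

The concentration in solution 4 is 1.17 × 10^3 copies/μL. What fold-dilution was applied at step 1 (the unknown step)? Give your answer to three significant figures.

Step 1: unknown factor x
Step 2: 0.8 mL brought to 3.2 mL → factor 3.2/0.8 = 4
Step 3: 120 μL brought to 3000 μL → factor 3000/120 = 25
Step 4: 400 μL + 6 mL = 6400 μL total → factor 6400/400 = 16
Product of known-step factors = 1600
Overall factor = 1.50 × 10^7 copies/μL / (1.17 × 10^3 copies/μL) = 12821
x = 12821 / 1600 = 8.01

8.01-fold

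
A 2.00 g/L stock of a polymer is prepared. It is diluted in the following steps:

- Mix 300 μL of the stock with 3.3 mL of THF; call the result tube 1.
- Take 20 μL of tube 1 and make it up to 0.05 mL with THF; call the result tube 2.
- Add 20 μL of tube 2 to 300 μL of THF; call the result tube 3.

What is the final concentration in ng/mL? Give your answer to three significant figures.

4.17 × 10^3 ng/mL

Step 1: 300 μL + 3.3 mL = 3600 μL total → factor 3600/300 = 12
Step 2: 20 μL brought to 0.05 mL → factor 50/20 = 2.5
Step 3: 20 μL + 300 μL = 320 μL total → factor 320/20 = 16
Overall dilution factor = 12 × 2.5 × 16 = 480
Final = 2.00 g/L / 480 = 0.004167 g/L = 4.17 × 10^3 ng/mL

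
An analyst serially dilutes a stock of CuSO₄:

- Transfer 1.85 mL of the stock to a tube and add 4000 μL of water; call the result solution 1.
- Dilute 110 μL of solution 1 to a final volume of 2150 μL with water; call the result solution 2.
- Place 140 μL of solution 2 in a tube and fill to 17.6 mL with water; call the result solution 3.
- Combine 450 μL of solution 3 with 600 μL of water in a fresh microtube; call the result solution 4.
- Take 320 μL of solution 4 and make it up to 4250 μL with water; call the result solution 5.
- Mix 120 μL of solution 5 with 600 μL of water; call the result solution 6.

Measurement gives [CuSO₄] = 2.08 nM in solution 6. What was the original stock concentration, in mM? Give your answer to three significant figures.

3.01 mM

Step 1: 1.85 mL + 4000 μL = 5.85 mL total → factor 5.85/1.85 = 3.1622
Step 2: 110 μL brought to 2150 μL → factor 2150/110 = 19.545
Step 3: 140 μL brought to 17.6 mL → factor 17600/140 = 125.71
Step 4: 450 μL + 600 μL = 1050 μL total → factor 1050/450 = 2.3333
Step 5: 320 μL brought to 4250 μL → factor 4250/320 = 13.281
Step 6: 120 μL + 600 μL = 720 μL total → factor 720/120 = 6
Overall dilution factor = 3.1622 × 19.545 × 125.71 × 2.3333 × 13.281 × 6 = 1.4447 × 10^6
Stock = 2.08 nM × 1.4447 × 10^6 = 3.005 × 10^6 nM = 3.01 mM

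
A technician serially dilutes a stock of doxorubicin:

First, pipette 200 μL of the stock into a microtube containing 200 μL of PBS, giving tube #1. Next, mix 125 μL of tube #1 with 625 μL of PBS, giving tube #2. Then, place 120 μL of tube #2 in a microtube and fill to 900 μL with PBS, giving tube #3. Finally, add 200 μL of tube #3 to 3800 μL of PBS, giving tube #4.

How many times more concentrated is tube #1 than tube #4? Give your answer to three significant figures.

Step 1: 200 μL + 200 μL = 400 μL total → factor 400/200 = 2
Step 2: 125 μL + 625 μL = 750 μL total → factor 750/125 = 6
Step 3: 120 μL brought to 900 μL → factor 900/120 = 7.5
Step 4: 200 μL + 3800 μL = 4000 μL total → factor 4000/200 = 20
Dilution factor to tube #1 = 2; to tube #4 = 1800
[tube #1]/[tube #4] = (factor to tube #4)/(factor to tube #1) = 1800/2 = 900

900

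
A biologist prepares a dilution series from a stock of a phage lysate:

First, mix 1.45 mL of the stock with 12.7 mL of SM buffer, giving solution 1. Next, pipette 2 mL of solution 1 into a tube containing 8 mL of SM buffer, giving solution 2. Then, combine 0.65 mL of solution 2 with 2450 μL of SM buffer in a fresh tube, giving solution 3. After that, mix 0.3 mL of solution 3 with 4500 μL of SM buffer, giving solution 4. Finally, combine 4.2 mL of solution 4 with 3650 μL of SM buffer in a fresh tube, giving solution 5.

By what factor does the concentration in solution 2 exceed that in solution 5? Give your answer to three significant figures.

143

Step 1: 1.45 mL + 12.7 mL = 14.15 mL total → factor 14.15/1.45 = 9.7586
Step 2: 2 mL + 8 mL = 10 mL total → factor 10/2 = 5
Step 3: 0.65 mL + 2450 μL = 3.1 mL total → factor 3.1/0.65 = 4.7692
Step 4: 0.3 mL + 4500 μL = 4.8 mL total → factor 4.8/0.3 = 16
Step 5: 4.2 mL + 3650 μL = 7.85 mL total → factor 7.85/4.2 = 1.869
Dilution factor to solution 2 = 48.793; to solution 5 = 6959
[solution 2]/[solution 5] = (factor to solution 5)/(factor to solution 2) = 6959/48.793 = 143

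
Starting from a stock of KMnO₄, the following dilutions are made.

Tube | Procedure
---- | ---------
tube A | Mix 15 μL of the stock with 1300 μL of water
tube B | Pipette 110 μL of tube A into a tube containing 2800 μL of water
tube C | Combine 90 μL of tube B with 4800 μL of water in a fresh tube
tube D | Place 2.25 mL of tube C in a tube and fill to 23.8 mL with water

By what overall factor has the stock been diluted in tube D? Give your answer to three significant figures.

Step 1: 15 μL + 1300 μL = 1315 μL total → factor 1315/15 = 87.667
Step 2: 110 μL + 2800 μL = 2910 μL total → factor 2910/110 = 26.455
Step 3: 90 μL + 4800 μL = 4890 μL total → factor 4890/90 = 54.333
Step 4: 2.25 mL brought to 23.8 mL → factor 23.8/2.25 = 10.578
Overall dilution factor = 87.667 × 26.455 × 54.333 × 10.578 = 1.3329 × 10^6

1.33 × 10^6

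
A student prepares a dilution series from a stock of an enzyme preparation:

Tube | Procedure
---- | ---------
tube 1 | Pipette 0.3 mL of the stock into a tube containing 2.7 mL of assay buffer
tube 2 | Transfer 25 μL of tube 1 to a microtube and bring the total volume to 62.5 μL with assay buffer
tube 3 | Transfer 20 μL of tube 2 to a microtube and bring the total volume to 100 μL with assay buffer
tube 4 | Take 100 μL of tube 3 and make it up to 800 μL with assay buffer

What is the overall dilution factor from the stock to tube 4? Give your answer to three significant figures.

1.00 × 10^3

Step 1: 0.3 mL + 2.7 mL = 3 mL total → factor 3/0.3 = 10
Step 2: 25 μL brought to 62.5 μL → factor 62.5/25 = 2.5
Step 3: 20 μL brought to 100 μL → factor 100/20 = 5
Step 4: 100 μL brought to 800 μL → factor 800/100 = 8
Overall dilution factor = 10 × 2.5 × 5 × 8 = 1000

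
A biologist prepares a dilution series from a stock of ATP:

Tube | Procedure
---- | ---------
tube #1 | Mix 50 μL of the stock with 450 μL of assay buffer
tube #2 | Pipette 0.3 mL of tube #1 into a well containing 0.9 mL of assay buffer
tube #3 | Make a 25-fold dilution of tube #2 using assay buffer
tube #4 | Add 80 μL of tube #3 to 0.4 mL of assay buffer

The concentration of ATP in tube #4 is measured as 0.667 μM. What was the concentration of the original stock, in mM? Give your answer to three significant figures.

Step 1: 50 μL + 450 μL = 500 μL total → factor 500/50 = 10
Step 2: 0.3 mL + 0.9 mL = 1.2 mL total → factor 1.2/0.3 = 4
Step 3: 25-fold → factor 25
Step 4: 80 μL + 0.4 mL = 480 μL total → factor 480/80 = 6
Overall dilution factor = 10 × 4 × 25 × 6 = 6000
Stock = 0.667 μM × 6000 = 4002 μM = 4.00 mM

4.00 mM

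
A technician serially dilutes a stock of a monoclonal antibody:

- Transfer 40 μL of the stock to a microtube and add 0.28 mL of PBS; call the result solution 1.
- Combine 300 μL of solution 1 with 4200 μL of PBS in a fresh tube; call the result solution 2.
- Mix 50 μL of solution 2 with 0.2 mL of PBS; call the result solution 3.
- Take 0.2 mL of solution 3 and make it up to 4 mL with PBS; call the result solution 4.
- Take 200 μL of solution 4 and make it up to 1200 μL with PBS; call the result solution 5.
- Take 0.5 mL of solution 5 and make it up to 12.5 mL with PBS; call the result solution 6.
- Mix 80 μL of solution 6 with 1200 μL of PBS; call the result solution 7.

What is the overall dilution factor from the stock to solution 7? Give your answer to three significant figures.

Step 1: 40 μL + 0.28 mL = 320 μL total → factor 320/40 = 8
Step 2: 300 μL + 4200 μL = 4500 μL total → factor 4500/300 = 15
Step 3: 50 μL + 0.2 mL = 250 μL total → factor 250/50 = 5
Step 4: 0.2 mL brought to 4 mL → factor 4/0.2 = 20
Step 5: 200 μL brought to 1200 μL → factor 1200/200 = 6
Step 6: 0.5 mL brought to 12.5 mL → factor 12.5/0.5 = 25
Step 7: 80 μL + 1200 μL = 1280 μL total → factor 1280/80 = 16
Overall dilution factor = 8 × 15 × 5 × 20 × 6 × 25 × 16 = 2.88 × 10^7

2.88 × 10^7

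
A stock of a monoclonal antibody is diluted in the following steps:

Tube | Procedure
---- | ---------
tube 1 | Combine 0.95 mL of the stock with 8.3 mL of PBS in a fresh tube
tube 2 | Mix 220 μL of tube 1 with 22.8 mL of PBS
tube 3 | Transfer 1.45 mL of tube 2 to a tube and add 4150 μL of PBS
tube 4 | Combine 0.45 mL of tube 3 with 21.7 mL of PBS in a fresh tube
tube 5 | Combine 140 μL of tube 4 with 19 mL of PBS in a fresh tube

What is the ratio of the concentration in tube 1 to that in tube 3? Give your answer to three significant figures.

404

Step 1: 0.95 mL + 8.3 mL = 9.25 mL total → factor 9.25/0.95 = 9.7368
Step 2: 220 μL + 22.8 mL = 23020 μL total → factor 23020/220 = 104.64
Step 3: 1.45 mL + 4150 μL = 5.6 mL total → factor 5.6/1.45 = 3.8621
Dilution factor to tube 1 = 9.7368; to tube 3 = 3934.8
[tube 1]/[tube 3] = (factor to tube 3)/(factor to tube 1) = 3934.8/9.7368 = 404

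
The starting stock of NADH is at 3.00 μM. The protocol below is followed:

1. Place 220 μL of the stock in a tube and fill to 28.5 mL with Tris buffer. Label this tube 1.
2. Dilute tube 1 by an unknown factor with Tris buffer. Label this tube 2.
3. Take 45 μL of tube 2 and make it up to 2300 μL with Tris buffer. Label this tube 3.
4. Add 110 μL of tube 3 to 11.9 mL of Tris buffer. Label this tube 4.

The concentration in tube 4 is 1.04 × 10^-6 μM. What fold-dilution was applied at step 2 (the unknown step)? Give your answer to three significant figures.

3.99-fold

Step 1: 220 μL brought to 28.5 mL → factor 28500/220 = 129.55
Step 2: unknown factor x
Step 3: 45 μL brought to 2300 μL → factor 2300/45 = 51.111
Step 4: 110 μL + 11.9 mL = 12010 μL total → factor 12010/110 = 109.18
Product of known-step factors = 7.2292 × 10^5
Overall factor = 3.00 μM / (1.04 × 10^-6 μM) = 2.8846 × 10^6
x = 2.8846 × 10^6 / 7.2292 × 10^5 = 3.99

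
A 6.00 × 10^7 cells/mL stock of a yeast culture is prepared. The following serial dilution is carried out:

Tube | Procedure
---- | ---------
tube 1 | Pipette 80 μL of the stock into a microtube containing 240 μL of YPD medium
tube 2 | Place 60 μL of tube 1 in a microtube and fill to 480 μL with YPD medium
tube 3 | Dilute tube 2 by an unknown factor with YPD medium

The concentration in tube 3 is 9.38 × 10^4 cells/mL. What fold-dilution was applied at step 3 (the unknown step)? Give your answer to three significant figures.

Step 1: 80 μL + 240 μL = 320 μL total → factor 320/80 = 4
Step 2: 60 μL brought to 480 μL → factor 480/60 = 8
Step 3: unknown factor x
Product of known-step factors = 32
Overall factor = 6.00 × 10^7 cells/mL / (9.38 × 10^4 cells/mL) = 639.66
x = 639.66 / 32 = 20.0

20.0-fold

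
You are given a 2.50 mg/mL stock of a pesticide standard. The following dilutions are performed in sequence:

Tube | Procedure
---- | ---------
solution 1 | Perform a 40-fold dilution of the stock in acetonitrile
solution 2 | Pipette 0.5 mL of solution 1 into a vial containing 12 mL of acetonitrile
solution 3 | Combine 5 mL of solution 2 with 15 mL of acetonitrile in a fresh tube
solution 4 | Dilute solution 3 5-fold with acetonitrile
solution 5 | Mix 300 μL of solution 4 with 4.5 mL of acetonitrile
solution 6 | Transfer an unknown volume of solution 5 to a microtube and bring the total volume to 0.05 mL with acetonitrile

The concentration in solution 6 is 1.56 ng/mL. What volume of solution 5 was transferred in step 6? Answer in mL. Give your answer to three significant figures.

Step 1: 40-fold → factor 40
Step 2: 0.5 mL + 12 mL = 12.5 mL total → factor 12.5/0.5 = 25
Step 3: 5 mL + 15 mL = 20 mL total → factor 20/5 = 4
Step 4: 5-fold → factor 5
Step 5: 300 μL + 4.5 mL = 4800 μL total → factor 4800/300 = 16
Step 6: v brought to 0.05 mL → factor = 0.05 mL/v
Product of known-step factors = 3.2 × 10^5
Overall factor = 2.50 mg/mL / (1.56 ng/mL) = 1.6026 × 10^6
Step-6 factor = 1.6026 × 10^6 / 3.2 × 10^5 = 5.008
v = 0.05 mL / 5.008 = 0.00998 mL

0.00998 mL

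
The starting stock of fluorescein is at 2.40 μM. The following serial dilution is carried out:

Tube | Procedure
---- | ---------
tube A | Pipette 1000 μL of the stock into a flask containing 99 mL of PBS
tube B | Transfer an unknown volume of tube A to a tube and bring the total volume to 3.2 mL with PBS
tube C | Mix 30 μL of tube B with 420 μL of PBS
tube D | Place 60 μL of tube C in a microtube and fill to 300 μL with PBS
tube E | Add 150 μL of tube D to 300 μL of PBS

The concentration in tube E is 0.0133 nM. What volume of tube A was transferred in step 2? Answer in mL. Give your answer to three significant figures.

Step 1: 1000 μL + 99 mL = 1 × 10^5 μL total → factor 1 × 10^5/1000 = 100
Step 2: v brought to 3.2 mL → factor = 3.2 mL/v
Step 3: 30 μL + 420 μL = 450 μL total → factor 450/30 = 15
Step 4: 60 μL brought to 300 μL → factor 300/60 = 5
Step 5: 150 μL + 300 μL = 450 μL total → factor 450/150 = 3
Product of known-step factors = 22500
Overall factor = 2.40 μM / (0.0133 nM) = 1.8045 × 10^5
Step-2 factor = 1.8045 × 10^5 / 22500 = 8.0201
v = 3.2 mL / 8.0201 = 0.399 mL

0.399 mL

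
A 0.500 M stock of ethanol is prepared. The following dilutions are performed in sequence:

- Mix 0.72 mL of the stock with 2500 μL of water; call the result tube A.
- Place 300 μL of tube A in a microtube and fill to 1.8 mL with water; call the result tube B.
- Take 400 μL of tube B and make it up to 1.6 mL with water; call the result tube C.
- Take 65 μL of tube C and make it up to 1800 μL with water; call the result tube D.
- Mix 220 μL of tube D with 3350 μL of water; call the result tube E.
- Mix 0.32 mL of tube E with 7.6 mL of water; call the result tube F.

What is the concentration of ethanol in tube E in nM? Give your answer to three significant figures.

Step 1: 0.72 mL + 2500 μL = 3.22 mL total → factor 3.22/0.72 = 4.4722
Step 2: 300 μL brought to 1.8 mL → factor 1800/300 = 6
Step 3: 400 μL brought to 1.6 mL → factor 1600/400 = 4
Step 4: 65 μL brought to 1800 μL → factor 1800/65 = 27.692
Step 5: 220 μL + 3350 μL = 3570 μL total → factor 3570/220 = 16.227
Dilution factor through tube E = 4.4722 × 6 × 4 × 27.692 × 16.227 = 48232
[tube E] = 0.500 M / 48232 = 1.037 × 10^-5 M = 1.04 × 10^4 nM

1.04 × 10^4 nM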